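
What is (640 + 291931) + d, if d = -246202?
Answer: 46369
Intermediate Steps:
(640 + 291931) + d = (640 + 291931) - 246202 = 292571 - 246202 = 46369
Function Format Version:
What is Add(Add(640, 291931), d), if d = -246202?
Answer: 46369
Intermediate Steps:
Add(Add(640, 291931), d) = Add(Add(640, 291931), -246202) = Add(292571, -246202) = 46369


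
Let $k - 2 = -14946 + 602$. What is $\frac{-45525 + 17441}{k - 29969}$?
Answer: $\frac{28084}{44311} \approx 0.63379$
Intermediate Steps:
$k = -14342$ ($k = 2 + \left(-14946 + 602\right) = 2 - 14344 = -14342$)
$\frac{-45525 + 17441}{k - 29969} = \frac{-45525 + 17441}{-14342 - 29969} = - \frac{28084}{-44311} = \left(-28084\right) \left(- \frac{1}{44311}\right) = \frac{28084}{44311}$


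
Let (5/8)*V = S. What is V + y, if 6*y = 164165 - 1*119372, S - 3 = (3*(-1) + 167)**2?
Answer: 505039/10 ≈ 50504.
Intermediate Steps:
S = 26899 (S = 3 + (3*(-1) + 167)**2 = 3 + (-3 + 167)**2 = 3 + 164**2 = 3 + 26896 = 26899)
y = 14931/2 (y = (164165 - 1*119372)/6 = (164165 - 119372)/6 = (1/6)*44793 = 14931/2 ≈ 7465.5)
V = 215192/5 (V = (8/5)*26899 = 215192/5 ≈ 43038.)
V + y = 215192/5 + 14931/2 = 505039/10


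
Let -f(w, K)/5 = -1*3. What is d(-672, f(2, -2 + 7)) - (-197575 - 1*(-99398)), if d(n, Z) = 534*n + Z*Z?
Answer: -260446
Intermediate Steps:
f(w, K) = 15 (f(w, K) = -(-5)*3 = -5*(-3) = 15)
d(n, Z) = Z**2 + 534*n (d(n, Z) = 534*n + Z**2 = Z**2 + 534*n)
d(-672, f(2, -2 + 7)) - (-197575 - 1*(-99398)) = (15**2 + 534*(-672)) - (-197575 - 1*(-99398)) = (225 - 358848) - (-197575 + 99398) = -358623 - 1*(-98177) = -358623 + 98177 = -260446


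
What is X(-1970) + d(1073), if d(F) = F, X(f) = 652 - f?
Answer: 3695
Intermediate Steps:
X(-1970) + d(1073) = (652 - 1*(-1970)) + 1073 = (652 + 1970) + 1073 = 2622 + 1073 = 3695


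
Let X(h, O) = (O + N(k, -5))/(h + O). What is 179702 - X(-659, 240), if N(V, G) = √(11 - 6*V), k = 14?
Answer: 75295378/419 + I*√73/419 ≈ 1.797e+5 + 0.020391*I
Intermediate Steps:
X(h, O) = (O + I*√73)/(O + h) (X(h, O) = (O + √(11 - 6*14))/(h + O) = (O + √(11 - 84))/(O + h) = (O + √(-73))/(O + h) = (O + I*√73)/(O + h))
179702 - X(-659, 240) = 179702 - (240 + I*√73)/(240 - 659) = 179702 - (240 + I*√73)/(-419) = 179702 - (-1)*(240 + I*√73)/419 = 179702 - (-240/419 - I*√73/419) = 179702 + (240/419 + I*√73/419) = 75295378/419 + I*√73/419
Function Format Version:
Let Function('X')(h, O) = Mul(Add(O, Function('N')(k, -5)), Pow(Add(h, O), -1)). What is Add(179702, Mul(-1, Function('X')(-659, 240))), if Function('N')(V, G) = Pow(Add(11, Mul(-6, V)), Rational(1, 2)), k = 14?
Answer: Add(Rational(75295378, 419), Mul(Rational(1, 419), I, Pow(73, Rational(1, 2)))) ≈ Add(1.7970e+5, Mul(0.020391, I))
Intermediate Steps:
Function('X')(h, O) = Mul(Pow(Add(O, h), -1), Add(O, Mul(I, Pow(73, Rational(1, 2))))) (Function('X')(h, O) = Mul(Add(O, Pow(Add(11, Mul(-6, 14)), Rational(1, 2))), Pow(Add(h, O), -1)) = Mul(Add(O, Pow(Add(11, -84), Rational(1, 2))), Pow(Add(O, h), -1)) = Mul(Add(O, Pow(-73, Rational(1, 2))), Pow(Add(O, h), -1)) = Mul(Add(O, Mul(I, Pow(73, Rational(1, 2)))), Pow(Add(O, h), -1)) = Mul(Pow(Add(O, h), -1), Add(O, Mul(I, Pow(73, Rational(1, 2))))))
Add(179702, Mul(-1, Function('X')(-659, 240))) = Add(179702, Mul(-1, Mul(Pow(Add(240, -659), -1), Add(240, Mul(I, Pow(73, Rational(1, 2))))))) = Add(179702, Mul(-1, Mul(Pow(-419, -1), Add(240, Mul(I, Pow(73, Rational(1, 2))))))) = Add(179702, Mul(-1, Mul(Rational(-1, 419), Add(240, Mul(I, Pow(73, Rational(1, 2))))))) = Add(179702, Mul(-1, Add(Rational(-240, 419), Mul(Rational(-1, 419), I, Pow(73, Rational(1, 2)))))) = Add(179702, Add(Rational(240, 419), Mul(Rational(1, 419), I, Pow(73, Rational(1, 2))))) = Add(Rational(75295378, 419), Mul(Rational(1, 419), I, Pow(73, Rational(1, 2))))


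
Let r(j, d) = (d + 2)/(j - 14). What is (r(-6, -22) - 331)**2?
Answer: 108900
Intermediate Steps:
r(j, d) = (2 + d)/(-14 + j)
(r(-6, -22) - 331)**2 = ((2 - 22)/(-14 - 6) - 331)**2 = (-20/(-20) - 331)**2 = (-1/20*(-20) - 331)**2 = (1 - 331)**2 = (-330)**2 = 108900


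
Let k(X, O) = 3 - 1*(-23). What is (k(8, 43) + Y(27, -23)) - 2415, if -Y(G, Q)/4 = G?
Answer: -2497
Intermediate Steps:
k(X, O) = 26 (k(X, O) = 3 + 23 = 26)
Y(G, Q) = -4*G
(k(8, 43) + Y(27, -23)) - 2415 = (26 - 4*27) - 2415 = (26 - 108) - 2415 = -82 - 2415 = -2497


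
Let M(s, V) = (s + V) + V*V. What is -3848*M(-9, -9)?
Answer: -242424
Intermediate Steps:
M(s, V) = V + s + V² (M(s, V) = (V + s) + V² = V + s + V²)
-3848*M(-9, -9) = -3848*(-9 - 9 + (-9)²) = -3848*(-9 - 9 + 81) = -3848*63 = -242424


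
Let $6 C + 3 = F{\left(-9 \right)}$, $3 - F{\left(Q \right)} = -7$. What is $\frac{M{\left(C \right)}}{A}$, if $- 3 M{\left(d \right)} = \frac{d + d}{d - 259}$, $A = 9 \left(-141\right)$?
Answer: $- \frac{2}{841347} \approx -2.3771 \cdot 10^{-6}$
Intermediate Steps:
$F{\left(Q \right)} = 10$ ($F{\left(Q \right)} = 3 - -7 = 3 + 7 = 10$)
$C = \frac{7}{6}$ ($C = - \frac{1}{2} + \frac{1}{6} \cdot 10 = - \frac{1}{2} + \frac{5}{3} = \frac{7}{6} \approx 1.1667$)
$A = -1269$
$M{\left(d \right)} = - \frac{2 d}{3 \left(-259 + d\right)}$ ($M{\left(d \right)} = - \frac{\left(d + d\right) \frac{1}{d - 259}}{3} = - \frac{2 d \frac{1}{-259 + d}}{3} = - \frac{2 d}{3 \left(-259 + d\right)}$)
$\frac{M{\left(C \right)}}{A} = \frac{\left(-2\right) \frac{7}{6} \frac{1}{-777 + 3 \cdot \frac{7}{6}}}{-1269} = \left(-2\right) \frac{7}{6} \frac{1}{-777 + \frac{7}{2}} \left(- \frac{1}{1269}\right) = \left(-2\right) \frac{7}{6} \frac{1}{- \frac{1547}{2}} \left(- \frac{1}{1269}\right) = \left(-2\right) \frac{7}{6} \left(- \frac{2}{1547}\right) \left(- \frac{1}{1269}\right) = \frac{2}{663} \left(- \frac{1}{1269}\right) = - \frac{2}{841347}$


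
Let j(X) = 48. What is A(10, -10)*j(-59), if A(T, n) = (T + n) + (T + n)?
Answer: 0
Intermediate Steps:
A(T, n) = 2*T + 2*n
A(10, -10)*j(-59) = (2*10 + 2*(-10))*48 = (20 - 20)*48 = 0*48 = 0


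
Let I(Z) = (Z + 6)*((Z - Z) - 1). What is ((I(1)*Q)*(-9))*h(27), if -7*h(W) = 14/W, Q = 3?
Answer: -14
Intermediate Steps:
I(Z) = -6 - Z (I(Z) = (6 + Z)*(0 - 1) = (6 + Z)*(-1) = -6 - Z)
h(W) = -2/W
((I(1)*Q)*(-9))*h(27) = (((-6 - 1*1)*3)*(-9))*(-2/27) = (((-6 - 1)*3)*(-9))*(-2*1/27) = (-7*3*(-9))*(-2/27) = -21*(-9)*(-2/27) = 189*(-2/27) = -14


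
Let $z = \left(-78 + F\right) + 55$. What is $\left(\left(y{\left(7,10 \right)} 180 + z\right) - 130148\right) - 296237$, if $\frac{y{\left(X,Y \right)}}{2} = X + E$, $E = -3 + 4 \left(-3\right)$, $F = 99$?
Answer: $-429189$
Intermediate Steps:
$E = -15$ ($E = -3 - 12 = -15$)
$y{\left(X,Y \right)} = -30 + 2 X$ ($y{\left(X,Y \right)} = 2 \left(X - 15\right) = 2 \left(-15 + X\right) = -30 + 2 X$)
$z = 76$ ($z = \left(-78 + 99\right) + 55 = 21 + 55 = 76$)
$\left(\left(y{\left(7,10 \right)} 180 + z\right) - 130148\right) - 296237 = \left(\left(\left(-30 + 2 \cdot 7\right) 180 + 76\right) - 130148\right) - 296237 = \left(\left(\left(-30 + 14\right) 180 + 76\right) - 130148\right) - 296237 = \left(\left(\left(-16\right) 180 + 76\right) - 130148\right) - 296237 = \left(\left(-2880 + 76\right) - 130148\right) - 296237 = \left(-2804 - 130148\right) - 296237 = -132952 - 296237 = -429189$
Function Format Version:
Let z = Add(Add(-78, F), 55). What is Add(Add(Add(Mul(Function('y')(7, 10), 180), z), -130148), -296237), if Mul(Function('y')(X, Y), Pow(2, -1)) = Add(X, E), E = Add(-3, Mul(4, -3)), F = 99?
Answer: -429189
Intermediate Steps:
E = -15 (E = Add(-3, -12) = -15)
Function('y')(X, Y) = Add(-30, Mul(2, X)) (Function('y')(X, Y) = Mul(2, Add(X, -15)) = Mul(2, Add(-15, X)) = Add(-30, Mul(2, X)))
z = 76 (z = Add(Add(-78, 99), 55) = Add(21, 55) = 76)
Add(Add(Add(Mul(Function('y')(7, 10), 180), z), -130148), -296237) = Add(Add(Add(Mul(Add(-30, Mul(2, 7)), 180), 76), -130148), -296237) = Add(Add(Add(Mul(Add(-30, 14), 180), 76), -130148), -296237) = Add(Add(Add(Mul(-16, 180), 76), -130148), -296237) = Add(Add(Add(-2880, 76), -130148), -296237) = Add(Add(-2804, -130148), -296237) = Add(-132952, -296237) = -429189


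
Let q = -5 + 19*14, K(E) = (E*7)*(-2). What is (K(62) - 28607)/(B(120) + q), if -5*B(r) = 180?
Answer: -131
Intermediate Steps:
B(r) = -36 (B(r) = -1/5*180 = -36)
K(E) = -14*E (K(E) = (7*E)*(-2) = -14*E)
q = 261 (q = -5 + 266 = 261)
(K(62) - 28607)/(B(120) + q) = (-14*62 - 28607)/(-36 + 261) = (-868 - 28607)/225 = -29475*1/225 = -131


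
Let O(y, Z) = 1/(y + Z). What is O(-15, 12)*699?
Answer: -233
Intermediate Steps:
O(y, Z) = 1/(Z + y)
O(-15, 12)*699 = 699/(12 - 15) = 699/(-3) = -⅓*699 = -233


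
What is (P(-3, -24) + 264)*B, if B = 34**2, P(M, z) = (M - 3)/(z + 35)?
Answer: 3350088/11 ≈ 3.0455e+5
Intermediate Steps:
P(M, z) = (-3 + M)/(35 + z)
B = 1156
(P(-3, -24) + 264)*B = ((-3 - 3)/(35 - 24) + 264)*1156 = (-6/11 + 264)*1156 = (2898/11)*1156 = 3350088/11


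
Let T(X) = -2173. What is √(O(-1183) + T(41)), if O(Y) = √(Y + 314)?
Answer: √(-2173 + I*√869) ≈ 0.3162 + 46.617*I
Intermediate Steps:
O(Y) = √(314 + Y)
√(O(-1183) + T(41)) = √(√(314 - 1183) - 2173) = √(√(-869) - 2173) = √(I*√869 - 2173) = √(-2173 + I*√869)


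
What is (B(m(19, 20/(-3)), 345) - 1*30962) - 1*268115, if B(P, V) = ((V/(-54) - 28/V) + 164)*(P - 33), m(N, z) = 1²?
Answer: -314762087/1035 ≈ -3.0412e+5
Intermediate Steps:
m(N, z) = 1
B(P, V) = (-33 + P)*(164 - 28/V - V/54) (B(P, V) = ((V*(-1/54) - 28/V) + 164)*(-33 + P) = ((-V/54 - 28/V) + 164)*(-33 + P) = ((-28/V - V/54) + 164)*(-33 + P) = (164 - 28/V - V/54)*(-33 + P) = (-33 + P)*(164 - 28/V - V/54))
(B(m(19, 20/(-3)), 345) - 1*30962) - 1*268115 = ((1/54)*(49896 - 1512*1 - 1*345*(292248 - 8856*1 - 33*345 + 1*345))/345 - 1*30962) - 1*268115 = ((1/54)*(1/345)*(49896 - 1512 - 1*345*(292248 - 8856 - 11385 + 345)) - 30962) - 268115 = ((1/54)*(1/345)*(49896 - 1512 - 1*345*272352) - 30962) - 268115 = ((1/54)*(1/345)*(49896 - 1512 - 93961440) - 30962) - 268115 = ((1/54)*(1/345)*(-93913056) - 30962) - 268115 = (-5217392/1035 - 30962) - 268115 = -37263062/1035 - 268115 = -314762087/1035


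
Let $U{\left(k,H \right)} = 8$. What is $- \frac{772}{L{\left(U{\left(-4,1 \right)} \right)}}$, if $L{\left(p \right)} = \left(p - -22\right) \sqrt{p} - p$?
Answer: $- \frac{193}{223} - \frac{2895 \sqrt{2}}{446} \approx -10.045$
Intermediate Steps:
$L{\left(p \right)} = - p + \sqrt{p} \left(22 + p\right)$ ($L{\left(p \right)} = \left(p + 22\right) \sqrt{p} - p = \left(22 + p\right) \sqrt{p} - p = \sqrt{p} \left(22 + p\right) - p = - p + \sqrt{p} \left(22 + p\right)$)
$- \frac{772}{L{\left(U{\left(-4,1 \right)} \right)}} = - \frac{772}{8^{\frac{3}{2}} - 8 + 22 \sqrt{8}} = - \frac{772}{16 \sqrt{2} - 8 + 22 \cdot 2 \sqrt{2}} = - \frac{772}{16 \sqrt{2} - 8 + 44 \sqrt{2}} = - \frac{772}{-8 + 60 \sqrt{2}}$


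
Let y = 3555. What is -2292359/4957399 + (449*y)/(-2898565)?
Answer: -2911505412328/2873868646487 ≈ -1.0131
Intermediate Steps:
-2292359/4957399 + (449*y)/(-2898565) = -2292359/4957399 + (449*3555)/(-2898565) = -2292359*1/4957399 + 1596195*(-1/2898565) = -2292359/4957399 - 319239/579713 = -2911505412328/2873868646487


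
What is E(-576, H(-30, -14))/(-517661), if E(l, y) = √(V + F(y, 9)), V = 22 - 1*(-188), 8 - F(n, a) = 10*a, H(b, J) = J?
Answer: -8*√2/517661 ≈ -2.1855e-5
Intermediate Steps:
F(n, a) = 8 - 10*a
V = 210 (V = 22 + 188 = 210)
E(l, y) = 8*√2 (E(l, y) = √(210 + (8 - 10*9)) = √(210 + (8 - 90)) = √(210 - 82) = √128 = 8*√2)
E(-576, H(-30, -14))/(-517661) = (8*√2)/(-517661) = (8*√2)*(-1/517661) = -8*√2/517661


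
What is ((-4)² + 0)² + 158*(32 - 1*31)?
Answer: 414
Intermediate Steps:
((-4)² + 0)² + 158*(32 - 1*31) = (16 + 0)² + 158*(32 - 31) = 16² + 158*1 = 256 + 158 = 414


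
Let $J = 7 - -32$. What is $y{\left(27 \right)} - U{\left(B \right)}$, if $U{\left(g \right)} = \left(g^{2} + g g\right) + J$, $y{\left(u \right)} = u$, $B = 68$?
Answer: $-9260$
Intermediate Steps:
$J = 39$ ($J = 7 + 32 = 39$)
$U{\left(g \right)} = 39 + 2 g^{2}$ ($U{\left(g \right)} = \left(g^{2} + g g\right) + 39 = \left(g^{2} + g^{2}\right) + 39 = 2 g^{2} + 39 = 39 + 2 g^{2}$)
$y{\left(27 \right)} - U{\left(B \right)} = 27 - \left(39 + 2 \cdot 68^{2}\right) = 27 - \left(39 + 2 \cdot 4624\right) = 27 - \left(39 + 9248\right) = 27 - 9287 = -9260$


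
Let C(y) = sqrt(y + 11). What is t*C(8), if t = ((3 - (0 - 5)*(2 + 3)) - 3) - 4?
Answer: 21*sqrt(19) ≈ 91.537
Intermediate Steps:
C(y) = sqrt(11 + y)
t = 21 (t = ((3 - (-5)*5) - 3) - 4 = ((3 - 1*(-25)) - 3) - 4 = ((3 + 25) - 3) - 4 = (28 - 3) - 4 = 25 - 4 = 21)
t*C(8) = 21*sqrt(11 + 8) = 21*sqrt(19)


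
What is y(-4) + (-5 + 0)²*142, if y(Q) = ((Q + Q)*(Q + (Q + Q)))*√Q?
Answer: 3550 + 192*I ≈ 3550.0 + 192.0*I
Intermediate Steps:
y(Q) = 6*Q^(5/2) (y(Q) = ((2*Q)*(Q + 2*Q))*√Q = ((2*Q)*(3*Q))*√Q = (6*Q²)*√Q = 6*Q^(5/2))
y(-4) + (-5 + 0)²*142 = 6*(-4)^(5/2) + (-5 + 0)²*142 = 6*(32*I) + (-5)²*142 = 192*I + 25*142 = 192*I + 3550 = 3550 + 192*I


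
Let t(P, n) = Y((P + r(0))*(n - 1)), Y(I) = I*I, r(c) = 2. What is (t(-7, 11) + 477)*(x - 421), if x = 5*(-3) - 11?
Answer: -1330719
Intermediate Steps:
Y(I) = I²
t(P, n) = (-1 + n)²*(2 + P)² (t(P, n) = ((P + 2)*(n - 1))² = ((2 + P)*(-1 + n))² = ((-1 + n)*(2 + P))² = (-1 + n)²*(2 + P)²)
x = -26 (x = -15 - 11 = -26)
(t(-7, 11) + 477)*(x - 421) = ((-2 - 1*(-7) + 2*11 - 7*11)² + 477)*(-26 - 421) = ((-2 + 7 + 22 - 77)² + 477)*(-447) = ((-50)² + 477)*(-447) = (2500 + 477)*(-447) = 2977*(-447) = -1330719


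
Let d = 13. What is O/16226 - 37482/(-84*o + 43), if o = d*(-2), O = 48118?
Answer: -35787439/2581093 ≈ -13.865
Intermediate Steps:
o = -26 (o = 13*(-2) = -26)
O/16226 - 37482/(-84*o + 43) = 48118/16226 - 37482/(-84*(-26) + 43) = 48118*(1/16226) - 37482/(2184 + 43) = 3437/1159 - 37482/2227 = -35787439/2581093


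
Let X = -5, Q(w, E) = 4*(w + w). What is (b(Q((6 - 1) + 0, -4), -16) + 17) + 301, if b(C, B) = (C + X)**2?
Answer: 1543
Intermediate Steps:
Q(w, E) = 8*w (Q(w, E) = 4*(2*w) = 8*w)
b(C, B) = (-5 + C)**2 (b(C, B) = (C - 5)**2 = (-5 + C)**2)
(b(Q((6 - 1) + 0, -4), -16) + 17) + 301 = ((-5 + 8*((6 - 1) + 0))**2 + 17) + 301 = ((-5 + 8*(5 + 0))**2 + 17) + 301 = ((-5 + 8*5)**2 + 17) + 301 = ((-5 + 40)**2 + 17) + 301 = (35**2 + 17) + 301 = (1225 + 17) + 301 = 1242 + 301 = 1543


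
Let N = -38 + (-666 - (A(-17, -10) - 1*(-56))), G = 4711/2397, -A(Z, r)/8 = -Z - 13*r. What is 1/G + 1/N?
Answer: 1001863/1959776 ≈ 0.51121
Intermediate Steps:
A(Z, r) = 8*Z + 104*r (A(Z, r) = -8*(-Z - 13*r) = 8*Z + 104*r)
G = 4711/2397 (G = 4711*(1/2397) = 4711/2397 ≈ 1.9654)
N = 416 (N = -38 + (-666 - ((8*(-17) + 104*(-10)) - 1*(-56))) = -38 + (-666 - ((-136 - 1040) + 56)) = -38 + (-666 - (-1176 + 56)) = -38 + (-666 - 1*(-1120)) = -38 + (-666 + 1120) = -38 + 454 = 416)
1/G + 1/N = 1/(4711/2397) + 1/416 = 2397/4711 + 1/416 = 1001863/1959776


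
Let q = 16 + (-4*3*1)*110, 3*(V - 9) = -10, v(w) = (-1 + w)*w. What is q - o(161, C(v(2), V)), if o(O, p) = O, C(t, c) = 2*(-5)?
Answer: -1465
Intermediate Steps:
v(w) = w*(-1 + w)
V = 17/3 (V = 9 + (⅓)*(-10) = 9 - 10/3 = 17/3 ≈ 5.6667)
C(t, c) = -10
q = -1304 (q = 16 - 12*1*110 = 16 - 12*110 = 16 - 1320 = -1304)
q - o(161, C(v(2), V)) = -1304 - 1*161 = -1304 - 161 = -1465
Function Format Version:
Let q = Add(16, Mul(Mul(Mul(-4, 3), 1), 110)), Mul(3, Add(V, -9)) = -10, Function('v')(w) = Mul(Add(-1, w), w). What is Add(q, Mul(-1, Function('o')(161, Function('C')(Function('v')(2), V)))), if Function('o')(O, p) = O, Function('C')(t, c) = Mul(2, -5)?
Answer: -1465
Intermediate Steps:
Function('v')(w) = Mul(w, Add(-1, w))
V = Rational(17, 3) (V = Add(9, Mul(Rational(1, 3), -10)) = Add(9, Rational(-10, 3)) = Rational(17, 3) ≈ 5.6667)
Function('C')(t, c) = -10
q = -1304 (q = Add(16, Mul(Mul(-12, 1), 110)) = Add(16, Mul(-12, 110)) = Add(16, -1320) = -1304)
Add(q, Mul(-1, Function('o')(161, Function('C')(Function('v')(2), V)))) = Add(-1304, Mul(-1, 161)) = Add(-1304, -161) = -1465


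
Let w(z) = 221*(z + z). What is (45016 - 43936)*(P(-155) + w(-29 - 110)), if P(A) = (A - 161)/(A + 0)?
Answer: -2056875984/31 ≈ -6.6351e+7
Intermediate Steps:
w(z) = 442*z (w(z) = 221*(2*z) = 442*z)
P(A) = (-161 + A)/A
(45016 - 43936)*(P(-155) + w(-29 - 110)) = (45016 - 43936)*((-161 - 155)/(-155) + 442*(-29 - 110)) = 1080*(-1/155*(-316) + 442*(-139)) = 1080*(316/155 - 61438) = 1080*(-9522574/155) = -2056875984/31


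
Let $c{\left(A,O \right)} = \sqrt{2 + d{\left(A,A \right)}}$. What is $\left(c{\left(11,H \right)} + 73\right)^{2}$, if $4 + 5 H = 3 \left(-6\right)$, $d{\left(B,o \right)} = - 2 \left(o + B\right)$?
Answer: $\left(73 + i \sqrt{42}\right)^{2} \approx 5287.0 + 946.19 i$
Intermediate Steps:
$d{\left(B,o \right)} = - 2 B - 2 o$ ($d{\left(B,o \right)} = - 2 \left(B + o\right) = - 2 B - 2 o$)
$H = - \frac{22}{5}$ ($H = - \frac{4}{5} + \frac{3 \left(-6\right)}{5} = - \frac{4}{5} + \frac{1}{5} \left(-18\right) = - \frac{4}{5} - \frac{18}{5} = - \frac{22}{5} \approx -4.4$)
$c{\left(A,O \right)} = \sqrt{2 - 4 A}$
$\left(c{\left(11,H \right)} + 73\right)^{2} = \left(\sqrt{2 - 44} + 73\right)^{2} = \left(\sqrt{-42} + 73\right)^{2} = \left(i \sqrt{42} + 73\right)^{2} = \left(73 + i \sqrt{42}\right)^{2}$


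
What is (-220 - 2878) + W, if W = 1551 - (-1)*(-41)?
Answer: -1588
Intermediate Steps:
W = 1510 (W = 1551 - 1*41 = 1551 - 41 = 1510)
(-220 - 2878) + W = (-220 - 2878) + 1510 = -3098 + 1510 = -1588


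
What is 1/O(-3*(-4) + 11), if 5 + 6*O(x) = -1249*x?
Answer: -3/14366 ≈ -0.00020883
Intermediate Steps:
O(x) = -⅚ - 1249*x/6 (O(x) = -⅚ + (-1249*x)/6 = -⅚ - 1249*x/6)
1/O(-3*(-4) + 11) = 1/(-⅚ - 1249*(-3*(-4) + 11)/6) = 1/(-⅚ - 1249*(12 + 11)/6) = 1/(-⅚ - 1249/6*23) = 1/(-⅚ - 28727/6) = 1/(-14366/3) = -3/14366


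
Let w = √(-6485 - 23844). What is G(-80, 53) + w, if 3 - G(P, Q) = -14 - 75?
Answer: 92 + I*√30329 ≈ 92.0 + 174.15*I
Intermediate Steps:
G(P, Q) = 92 (G(P, Q) = 3 - (-14 - 75) = 3 - 1*(-89) = 3 + 89 = 92)
w = I*√30329 (w = √(-30329) = I*√30329 ≈ 174.15*I)
G(-80, 53) + w = 92 + I*√30329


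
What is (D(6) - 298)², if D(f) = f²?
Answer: 68644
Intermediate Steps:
(D(6) - 298)² = (6² - 298)² = (36 - 298)² = (-262)² = 68644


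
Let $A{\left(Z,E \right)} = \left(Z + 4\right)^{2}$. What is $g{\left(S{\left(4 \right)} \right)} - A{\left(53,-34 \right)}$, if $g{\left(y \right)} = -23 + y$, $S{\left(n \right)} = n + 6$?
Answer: $-3262$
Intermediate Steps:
$A{\left(Z,E \right)} = \left(4 + Z\right)^{2}$
$S{\left(n \right)} = 6 + n$
$g{\left(S{\left(4 \right)} \right)} - A{\left(53,-34 \right)} = \left(-23 + \left(6 + 4\right)\right) - \left(4 + 53\right)^{2} = \left(-23 + 10\right) - 57^{2} = -13 - 3249 = -3262$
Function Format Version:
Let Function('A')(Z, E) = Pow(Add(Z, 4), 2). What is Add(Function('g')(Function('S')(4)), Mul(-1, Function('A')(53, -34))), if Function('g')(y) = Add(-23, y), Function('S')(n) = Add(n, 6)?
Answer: -3262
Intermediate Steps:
Function('A')(Z, E) = Pow(Add(4, Z), 2)
Function('S')(n) = Add(6, n)
Add(Function('g')(Function('S')(4)), Mul(-1, Function('A')(53, -34))) = Add(Add(-23, Add(6, 4)), Mul(-1, Pow(Add(4, 53), 2))) = Add(Add(-23, 10), Mul(-1, Pow(57, 2))) = Add(-13, Mul(-1, 3249)) = Add(-13, -3249) = -3262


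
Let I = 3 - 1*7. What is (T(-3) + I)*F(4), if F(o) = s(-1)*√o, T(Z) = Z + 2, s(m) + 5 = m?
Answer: 60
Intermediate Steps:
I = -4 (I = 3 - 7 = -4)
s(m) = -5 + m
T(Z) = 2 + Z
F(o) = -6*√o (F(o) = (-5 - 1)*√o = -6*√o)
(T(-3) + I)*F(4) = ((2 - 3) - 4)*(-6*√4) = (-1 - 4)*(-6*2) = -5*(-12) = 60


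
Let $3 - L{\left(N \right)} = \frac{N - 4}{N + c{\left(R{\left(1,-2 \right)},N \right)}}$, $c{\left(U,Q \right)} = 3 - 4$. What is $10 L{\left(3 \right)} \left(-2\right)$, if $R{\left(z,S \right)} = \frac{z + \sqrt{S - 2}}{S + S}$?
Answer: $-70$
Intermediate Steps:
$R{\left(z,S \right)} = \frac{z + \sqrt{-2 + S}}{2 S}$
$c{\left(U,Q \right)} = -1$
$L{\left(N \right)} = 3 - \frac{-4 + N}{-1 + N}$ ($L{\left(N \right)} = 3 - \frac{N - 4}{N - 1} = 3 - \frac{-4 + N}{-1 + N}$)
$10 L{\left(3 \right)} \left(-2\right) = 10 \frac{1 + 2 \cdot 3}{-1 + 3} \left(-2\right) = 10 \frac{1 + 6}{2} \left(-2\right) = 10 \cdot \frac{1}{2} \cdot 7 \left(-2\right) = 10 \cdot \frac{7}{2} \left(-2\right) = 35 \left(-2\right) = -70$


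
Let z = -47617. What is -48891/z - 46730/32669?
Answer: -627922331/1555599773 ≈ -0.40365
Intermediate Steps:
-48891/z - 46730/32669 = -48891/(-47617) - 46730/32669 = -48891*(-1/47617) - 46730*1/32669 = 48891/47617 - 46730/32669 = -627922331/1555599773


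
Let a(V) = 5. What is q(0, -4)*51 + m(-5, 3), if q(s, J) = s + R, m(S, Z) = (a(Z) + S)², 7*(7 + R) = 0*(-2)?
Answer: -357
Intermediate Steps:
R = -7 (R = -7 + (0*(-2))/7 = -7 + (⅐)*0 = -7 + 0 = -7)
m(S, Z) = (5 + S)²
q(s, J) = -7 + s (q(s, J) = s - 7 = -7 + s)
q(0, -4)*51 + m(-5, 3) = (-7 + 0)*51 + (5 - 5)² = -7*51 + 0² = -357 + 0 = -357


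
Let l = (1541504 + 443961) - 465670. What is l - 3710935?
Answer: -2191140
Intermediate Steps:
l = 1519795 (l = 1985465 - 465670 = 1519795)
l - 3710935 = 1519795 - 3710935 = -2191140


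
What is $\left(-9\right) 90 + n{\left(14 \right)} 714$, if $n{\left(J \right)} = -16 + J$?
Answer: $-2238$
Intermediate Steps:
$\left(-9\right) 90 + n{\left(14 \right)} 714 = \left(-9\right) 90 + \left(-16 + 14\right) 714 = -810 - 1428 = -2238$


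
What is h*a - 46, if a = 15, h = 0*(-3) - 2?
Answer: -76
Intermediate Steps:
h = -2 (h = 0 - 2 = -2)
h*a - 46 = -2*15 - 46 = -30 - 46 = -76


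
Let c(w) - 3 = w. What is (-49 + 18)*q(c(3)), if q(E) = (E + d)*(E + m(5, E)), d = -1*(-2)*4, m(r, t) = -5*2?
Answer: 1736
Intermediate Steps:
m(r, t) = -10
c(w) = 3 + w
d = 8 (d = 2*4 = 8)
q(E) = (-10 + E)*(8 + E) (q(E) = (E + 8)*(E - 10) = (8 + E)*(-10 + E) = (-10 + E)*(8 + E))
(-49 + 18)*q(c(3)) = (-49 + 18)*(-80 + (3 + 3)² - 2*(3 + 3)) = -31*(-80 + 6² - 2*6) = -31*(-80 + 36 - 12) = -31*(-56) = 1736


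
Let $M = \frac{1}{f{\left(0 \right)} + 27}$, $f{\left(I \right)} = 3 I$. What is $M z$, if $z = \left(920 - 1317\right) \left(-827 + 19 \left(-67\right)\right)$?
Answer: $\frac{277900}{9} \approx 30878.0$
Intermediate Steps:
$z = 833700$ ($z = - 397 \left(-827 - 1273\right) = \left(-397\right) \left(-2100\right) = 833700$)
$M = \frac{1}{27}$ ($M = \frac{1}{3 \cdot 0 + 27} = \frac{1}{0 + 27} = \frac{1}{27} \approx 0.037037$)
$M z = \frac{1}{27} \cdot 833700 = \frac{277900}{9}$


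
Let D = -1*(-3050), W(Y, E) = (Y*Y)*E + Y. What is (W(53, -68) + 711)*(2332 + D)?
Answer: -1023914736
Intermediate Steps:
W(Y, E) = Y + E*Y² (W(Y, E) = Y²*E + Y = E*Y² + Y = Y + E*Y²)
D = 3050
(W(53, -68) + 711)*(2332 + D) = (53*(1 - 68*53) + 711)*(2332 + 3050) = (53*(1 - 3604) + 711)*5382 = (53*(-3603) + 711)*5382 = (-190959 + 711)*5382 = -190248*5382 = -1023914736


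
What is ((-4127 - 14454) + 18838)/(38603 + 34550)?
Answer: 257/73153 ≈ 0.0035132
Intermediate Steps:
((-4127 - 14454) + 18838)/(38603 + 34550) = (-18581 + 18838)/73153 = 257*(1/73153) = 257/73153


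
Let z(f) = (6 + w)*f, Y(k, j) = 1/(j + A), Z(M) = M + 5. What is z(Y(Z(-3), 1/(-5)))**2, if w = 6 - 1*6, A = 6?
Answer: 900/841 ≈ 1.0702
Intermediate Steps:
Z(M) = 5 + M
w = 0 (w = 6 - 6 = 0)
Y(k, j) = 1/(6 + j) (Y(k, j) = 1/(j + 6) = 1/(6 + j))
z(f) = 6*f (z(f) = (6 + 0)*f = 6*f)
z(Y(Z(-3), 1/(-5)))**2 = (6/(6 + 1/(-5)))**2 = (6/(6 - 1/5))**2 = (6/(29/5))**2 = (6*(5/29))**2 = (30/29)**2 = 900/841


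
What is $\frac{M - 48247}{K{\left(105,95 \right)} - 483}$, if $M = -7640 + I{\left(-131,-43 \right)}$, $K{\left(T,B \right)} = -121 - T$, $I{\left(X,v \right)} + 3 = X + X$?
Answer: $\frac{56152}{709} \approx 79.199$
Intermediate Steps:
$I{\left(X,v \right)} = -3 + 2 X$ ($I{\left(X,v \right)} = -3 + \left(X + X\right) = -3 + 2 X$)
$M = -7905$ ($M = -7640 + \left(-3 + 2 \left(-131\right)\right) = -7640 - 265 = -7905$)
$\frac{M - 48247}{K{\left(105,95 \right)} - 483} = \frac{-7905 - 48247}{\left(-121 - 105\right) - 483} = - \frac{56152}{\left(-121 - 105\right) - 483} = - \frac{56152}{-226 - 483} = - \frac{56152}{-709} = \left(-56152\right) \left(- \frac{1}{709}\right) = \frac{56152}{709}$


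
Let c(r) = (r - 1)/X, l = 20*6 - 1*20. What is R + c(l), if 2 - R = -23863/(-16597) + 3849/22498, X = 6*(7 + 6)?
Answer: 575692811/346727927 ≈ 1.6604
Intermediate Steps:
X = 78 (X = 6*13 = 78)
l = 100 (l = 120 - 20 = 100)
c(r) = -1/78 + r/78 (c(r) = (r - 1)/78 = (-1 + r)*(1/78) = -1/78 + r/78)
R = 20863855/53342758 (R = 2 - (-23863/(-16597) + 3849/22498) = 2 - (-23863*(-1/16597) + 3849*(1/22498)) = 2 - (3409/2371 + 3849/22498) = 2 - 1*85821661/53342758 = 2 - 85821661/53342758 = 20863855/53342758 ≈ 0.39113)
R + c(l) = 20863855/53342758 + (-1/78 + (1/78)*100) = 20863855/53342758 + (-1/78 + 50/39) = 20863855/53342758 + 33/26 = 575692811/346727927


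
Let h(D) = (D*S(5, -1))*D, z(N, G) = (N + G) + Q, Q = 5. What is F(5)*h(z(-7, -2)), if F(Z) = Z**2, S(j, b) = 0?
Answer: 0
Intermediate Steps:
z(N, G) = 5 + G + N (z(N, G) = (N + G) + 5 = (G + N) + 5 = 5 + G + N)
h(D) = 0 (h(D) = (D*0)*D = 0*D = 0)
F(5)*h(z(-7, -2)) = 5**2*0 = 25*0 = 0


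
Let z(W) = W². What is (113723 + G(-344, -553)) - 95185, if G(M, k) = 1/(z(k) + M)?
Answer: 5662710171/305465 ≈ 18538.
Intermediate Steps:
G(M, k) = 1/(M + k²) (G(M, k) = 1/(k² + M) = 1/(M + k²))
(113723 + G(-344, -553)) - 95185 = (113723 + 1/(-344 + (-553)²)) - 95185 = (113723 + 1/(-344 + 305809)) - 95185 = (113723 + 1/305465) - 95185 = 34738396196/305465 - 95185 = 5662710171/305465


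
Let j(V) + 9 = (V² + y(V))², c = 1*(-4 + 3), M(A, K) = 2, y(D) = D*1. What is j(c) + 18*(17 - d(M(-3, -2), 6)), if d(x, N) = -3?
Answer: 351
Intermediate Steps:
y(D) = D
c = -1 (c = 1*(-1) = -1)
j(V) = -9 + (V + V²)² (j(V) = -9 + (V² + V)² = -9 + (V + V²)²)
j(c) + 18*(17 - d(M(-3, -2), 6)) = (-9 + (-1)²*(1 - 1)²) + 18*(17 - 1*(-3)) = (-9 + 1*0²) + 18*(17 + 3) = (-9 + 1*0) + 18*20 = (-9 + 0) + 360 = -9 + 360 = 351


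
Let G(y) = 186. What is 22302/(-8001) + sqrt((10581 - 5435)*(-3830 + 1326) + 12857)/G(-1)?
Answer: -354/127 + I*sqrt(1430303)/62 ≈ -2.7874 + 19.29*I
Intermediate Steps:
22302/(-8001) + sqrt((10581 - 5435)*(-3830 + 1326) + 12857)/G(-1) = 22302/(-8001) + sqrt((10581 - 5435)*(-3830 + 1326) + 12857)/186 = 22302*(-1/8001) + sqrt(5146*(-2504) + 12857)*(1/186) = -354/127 + sqrt(-12885584 + 12857)*(1/186) = -354/127 + sqrt(-12872727)*(1/186) = -354/127 + (3*I*sqrt(1430303))*(1/186) = -354/127 + I*sqrt(1430303)/62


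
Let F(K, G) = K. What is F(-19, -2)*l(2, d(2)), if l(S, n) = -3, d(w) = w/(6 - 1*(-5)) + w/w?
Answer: 57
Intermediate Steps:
d(w) = 1 + w/11 (d(w) = w/(6 + 5) + 1 = w/11 + 1 = 1 + w/11)
F(-19, -2)*l(2, d(2)) = -19*(-3) = 57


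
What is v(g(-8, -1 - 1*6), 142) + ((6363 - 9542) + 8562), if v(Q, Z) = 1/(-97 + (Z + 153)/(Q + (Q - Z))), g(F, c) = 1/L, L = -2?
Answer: 76255435/14166 ≈ 5383.0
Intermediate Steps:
g(F, c) = -½ (g(F, c) = 1/(-2) = -½)
v(Q, Z) = 1/(-97 + (153 + Z)/(-Z + 2*Q))
v(g(-8, -1 - 1*6), 142) + ((6363 - 9542) + 8562) = (-1*142 + 2*(-½))/(153 - 194*(-½) + 98*142) + ((6363 - 9542) + 8562) = (-142 - 1)/(153 + 97 + 13916) + (-3179 + 8562) = -143/14166 + 5383 = 76255435/14166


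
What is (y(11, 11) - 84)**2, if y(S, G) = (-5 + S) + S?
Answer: 4489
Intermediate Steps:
y(S, G) = -5 + 2*S
(y(11, 11) - 84)**2 = ((-5 + 2*11) - 84)**2 = ((-5 + 22) - 84)**2 = (17 - 84)**2 = (-67)**2 = 4489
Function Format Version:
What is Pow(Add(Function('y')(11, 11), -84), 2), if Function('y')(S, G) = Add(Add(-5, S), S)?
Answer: 4489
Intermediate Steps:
Function('y')(S, G) = Add(-5, Mul(2, S))
Pow(Add(Function('y')(11, 11), -84), 2) = Pow(Add(Add(-5, Mul(2, 11)), -84), 2) = Pow(Add(Add(-5, 22), -84), 2) = Pow(Add(17, -84), 2) = Pow(-67, 2) = 4489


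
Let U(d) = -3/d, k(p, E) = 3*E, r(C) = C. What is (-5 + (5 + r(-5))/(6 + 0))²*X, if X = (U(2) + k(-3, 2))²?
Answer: 2025/4 ≈ 506.25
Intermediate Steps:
X = 81/4 (X = (-3/2 + 3*2)² = (-3*½ + 6)² = (-3/2 + 6)² = (9/2)² = 81/4 ≈ 20.250)
(-5 + (5 + r(-5))/(6 + 0))²*X = (-5 + (5 - 5)/(6 + 0))²*(81/4) = (-5 + 0/6)²*(81/4) = (-5 + 0*(⅙))²*(81/4) = (-5 + 0)²*(81/4) = (-5)²*(81/4) = 25*(81/4) = 2025/4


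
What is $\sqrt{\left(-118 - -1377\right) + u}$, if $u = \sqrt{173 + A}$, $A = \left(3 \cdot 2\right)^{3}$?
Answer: $\sqrt{1259 + \sqrt{389}} \approx 35.759$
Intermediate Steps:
$A = 216$ ($A = 6^{3} = 216$)
$u = \sqrt{389}$ ($u = \sqrt{173 + 216} = \sqrt{389} \approx 19.723$)
$\sqrt{\left(-118 - -1377\right) + u} = \sqrt{\left(-118 - -1377\right) + \sqrt{389}} = \sqrt{\left(-118 + 1377\right) + \sqrt{389}} = \sqrt{1259 + \sqrt{389}}$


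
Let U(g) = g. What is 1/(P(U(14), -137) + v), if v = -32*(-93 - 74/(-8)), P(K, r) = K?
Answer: 1/2694 ≈ 0.00037120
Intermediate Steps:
v = 2680 (v = -32*(-93 - 74*(-1/8)) = -32*(-93 + 37/4) = -32*(-335/4) = 2680)
1/(P(U(14), -137) + v) = 1/(14 + 2680) = 1/2694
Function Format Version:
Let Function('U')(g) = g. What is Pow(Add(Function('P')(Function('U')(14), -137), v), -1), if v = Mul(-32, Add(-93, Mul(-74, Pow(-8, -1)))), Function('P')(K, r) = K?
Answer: Rational(1, 2694) ≈ 0.00037120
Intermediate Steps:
v = 2680 (v = Mul(-32, Add(-93, Mul(-74, Rational(-1, 8)))) = Mul(-32, Add(-93, Rational(37, 4))) = Mul(-32, Rational(-335, 4)) = 2680)
Pow(Add(Function('P')(Function('U')(14), -137), v), -1) = Pow(Add(14, 2680), -1) = Pow(2694, -1) = Rational(1, 2694)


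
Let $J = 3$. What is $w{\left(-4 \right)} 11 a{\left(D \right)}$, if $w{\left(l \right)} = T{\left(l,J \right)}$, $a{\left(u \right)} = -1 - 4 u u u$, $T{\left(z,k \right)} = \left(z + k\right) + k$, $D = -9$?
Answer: $64130$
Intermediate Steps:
$T{\left(z,k \right)} = z + 2 k$ ($T{\left(z,k \right)} = \left(k + z\right) + k = z + 2 k$)
$a{\left(u \right)} = -1 - 4 u^{3}$ ($a{\left(u \right)} = -1 - 4 u^{2} u = -1 - 4 u^{3}$)
$w{\left(l \right)} = 6 + l$ ($w{\left(l \right)} = l + 2 \cdot 3 = l + 6 = 6 + l$)
$w{\left(-4 \right)} 11 a{\left(D \right)} = \left(6 - 4\right) 11 \left(-1 - 4 \left(-9\right)^{3}\right) = 2 \cdot 11 \left(-1 - -2916\right) = 22 \left(-1 + 2916\right) = 22 \cdot 2915 = 64130$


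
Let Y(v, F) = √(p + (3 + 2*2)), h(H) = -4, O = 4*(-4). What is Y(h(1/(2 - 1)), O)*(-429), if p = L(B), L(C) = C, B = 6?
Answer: -429*√13 ≈ -1546.8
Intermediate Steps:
O = -16
p = 6
Y(v, F) = √13 (Y(v, F) = √(6 + (3 + 2*2)) = √(6 + (3 + 4)) = √(6 + 7) = √13)
Y(h(1/(2 - 1)), O)*(-429) = √13*(-429) = -429*√13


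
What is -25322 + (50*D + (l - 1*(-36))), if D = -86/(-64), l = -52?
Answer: -404333/16 ≈ -25271.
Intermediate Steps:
D = 43/32 (D = -86*(-1/64) = 43/32 ≈ 1.3438)
-25322 + (50*D + (l - 1*(-36))) = -25322 + (50*(43/32) + (-52 - 1*(-36))) = -25322 + (1075/16 + (-52 + 36)) = -25322 + (1075/16 - 16) = -25322 + 819/16 = -404333/16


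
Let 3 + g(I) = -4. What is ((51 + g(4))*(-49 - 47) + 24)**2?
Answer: 17640000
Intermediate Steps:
g(I) = -7 (g(I) = -3 - 4 = -7)
((51 + g(4))*(-49 - 47) + 24)**2 = ((51 - 7)*(-49 - 47) + 24)**2 = (44*(-96) + 24)**2 = (-4224 + 24)**2 = (-4200)**2 = 17640000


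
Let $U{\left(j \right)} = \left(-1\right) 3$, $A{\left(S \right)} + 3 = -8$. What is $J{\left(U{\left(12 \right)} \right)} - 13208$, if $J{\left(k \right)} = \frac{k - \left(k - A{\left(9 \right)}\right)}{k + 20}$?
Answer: $- \frac{224547}{17} \approx -13209.0$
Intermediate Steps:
$A{\left(S \right)} = -11$ ($A{\left(S \right)} = -3 - 8 = -11$)
$U{\left(j \right)} = -3$
$J{\left(k \right)} = - \frac{11}{20 + k}$ ($J{\left(k \right)} = \frac{k - \left(11 + k\right)}{k + 20} = - \frac{11}{20 + k}$)
$J{\left(U{\left(12 \right)} \right)} - 13208 = - \frac{11}{20 - 3} - 13208 = - \frac{11}{17} - 13208 = - \frac{224547}{17}$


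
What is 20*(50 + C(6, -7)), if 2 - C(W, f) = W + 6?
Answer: 800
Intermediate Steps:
C(W, f) = -4 - W (C(W, f) = 2 - (W + 6) = 2 - (6 + W) = 2 + (-6 - W) = -4 - W)
20*(50 + C(6, -7)) = 20*(50 + (-4 - 1*6)) = 20*(50 + (-4 - 6)) = 20*(50 - 10) = 20*40 = 800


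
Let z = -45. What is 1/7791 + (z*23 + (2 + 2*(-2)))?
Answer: -8079266/7791 ≈ -1037.0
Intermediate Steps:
1/7791 + (z*23 + (2 + 2*(-2))) = 1/7791 + (-45*23 + (2 + 2*(-2))) = 1/7791 + (-1035 + (2 - 4)) = 1/7791 + (-1035 - 2) = 1/7791 - 1037 = -8079266/7791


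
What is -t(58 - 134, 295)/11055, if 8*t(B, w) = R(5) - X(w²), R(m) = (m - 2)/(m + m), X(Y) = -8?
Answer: -83/884400 ≈ -9.3849e-5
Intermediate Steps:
R(m) = (-2 + m)/(2*m) (R(m) = (-2 + m)/((2*m)) = (-2 + m)*(1/(2*m)) = (-2 + m)/(2*m))
t(B, w) = 83/80 (t(B, w) = ((½)*(-2 + 5)/5 - 1*(-8))/8 = ((½)*(⅕)*3 + 8)/8 = (3/10 + 8)/8 = (⅛)*(83/10) = 83/80)
-t(58 - 134, 295)/11055 = -83/(80*11055) = -1*83/884400 = -83/884400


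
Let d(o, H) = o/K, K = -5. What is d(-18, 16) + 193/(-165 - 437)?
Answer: 9871/3010 ≈ 3.2794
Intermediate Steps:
d(o, H) = -o/5 (d(o, H) = o/(-5) = o*(-⅕) = -o/5)
d(-18, 16) + 193/(-165 - 437) = -⅕*(-18) + 193/(-165 - 437) = 18/5 + 193/(-602) = 18/5 + 193*(-1/602) = 18/5 - 193/602 = 9871/3010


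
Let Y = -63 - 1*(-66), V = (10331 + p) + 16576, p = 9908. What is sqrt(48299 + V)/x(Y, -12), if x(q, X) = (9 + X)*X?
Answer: sqrt(85114)/36 ≈ 8.1040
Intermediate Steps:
V = 36815 (V = (10331 + 9908) + 16576 = 20239 + 16576 = 36815)
Y = 3 (Y = -63 + 66 = 3)
x(q, X) = X*(9 + X)
sqrt(48299 + V)/x(Y, -12) = sqrt(48299 + 36815)/((-12*(9 - 12))) = sqrt(85114)/((-12*(-3))) = sqrt(85114)/36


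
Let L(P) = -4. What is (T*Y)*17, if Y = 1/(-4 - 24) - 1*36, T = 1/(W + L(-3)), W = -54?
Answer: 17153/1624 ≈ 10.562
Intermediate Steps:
T = -1/58 (T = 1/(-54 - 4) = 1/(-58) = -1/58 ≈ -0.017241)
Y = -1009/28 (Y = 1/(-28) - 36 = -1/28 - 36 = -1009/28 ≈ -36.036)
(T*Y)*17 = -1/58*(-1009/28)*17 = (1009/1624)*17 = 17153/1624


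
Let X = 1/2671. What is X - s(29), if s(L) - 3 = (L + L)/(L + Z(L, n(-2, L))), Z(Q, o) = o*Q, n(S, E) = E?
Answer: -122851/40065 ≈ -3.0663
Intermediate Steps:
Z(Q, o) = Q*o
s(L) = 3 + 2*L/(L + L**2) (s(L) = 3 + (L + L)/(L + L*L) = 3 + (2*L)/(L + L**2) = 3 + 2*L/(L + L**2))
X = 1/2671 ≈ 0.00037439
X - s(29) = 1/2671 - (5 + 3*29)/(1 + 29) = 1/2671 - (5 + 87)/30 = 1/2671 - 92/30 = 1/2671 - 1*46/15 = 1/2671 - 46/15 = -122851/40065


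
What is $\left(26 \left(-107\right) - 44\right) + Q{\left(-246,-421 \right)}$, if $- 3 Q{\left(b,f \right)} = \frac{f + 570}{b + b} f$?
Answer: $- \frac{4233905}{1476} \approx -2868.5$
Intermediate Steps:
$Q{\left(b,f \right)} = - \frac{f \left(570 + f\right)}{6 b}$ ($Q{\left(b,f \right)} = - \frac{\frac{f + 570}{b + b} f}{3} = - \frac{\frac{570 + f}{2 b} f}{3} = - \frac{\frac{1}{2} f \frac{1}{b} \left(570 + f\right)}{3} = - \frac{f \left(570 + f\right)}{6 b}$)
$\left(26 \left(-107\right) - 44\right) + Q{\left(-246,-421 \right)} = \left(26 \left(-107\right) - 44\right) - - \frac{421 \left(570 - 421\right)}{6 \left(-246\right)} = \left(-2782 - 44\right) - \left(- \frac{421}{6}\right) \left(- \frac{1}{246}\right) 149 = -2826 - \frac{62729}{1476} = - \frac{4233905}{1476}$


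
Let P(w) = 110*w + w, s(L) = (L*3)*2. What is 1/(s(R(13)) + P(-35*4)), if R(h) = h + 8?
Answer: -1/15414 ≈ -6.4876e-5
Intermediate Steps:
R(h) = 8 + h
s(L) = 6*L (s(L) = (3*L)*2 = 6*L)
P(w) = 111*w
1/(s(R(13)) + P(-35*4)) = 1/(6*(8 + 13) + 111*(-35*4)) = 1/(6*21 + 111*(-140)) = 1/(126 - 15540) = 1/(-15414) = -1/15414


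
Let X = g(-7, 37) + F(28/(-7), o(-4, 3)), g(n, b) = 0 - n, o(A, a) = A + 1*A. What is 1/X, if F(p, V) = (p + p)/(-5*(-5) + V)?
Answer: 17/111 ≈ 0.15315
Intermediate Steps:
o(A, a) = 2*A (o(A, a) = A + A = 2*A)
g(n, b) = -n
F(p, V) = 2*p/(25 + V) (F(p, V) = (2*p)/(25 + V) = 2*p/(25 + V))
X = 111/17 (X = -1*(-7) + 2*(28/(-7))/(25 + 2*(-4)) = 7 + 2*(28*(-1/7))/(25 - 8) = 7 + 2*(-4)/17 = 7 + 2*(-4)*(1/17) = 7 - 8/17 = 111/17 ≈ 6.5294)
1/X = 1/(111/17) = 17/111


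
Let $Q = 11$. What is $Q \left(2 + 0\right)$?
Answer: $22$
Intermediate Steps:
$Q \left(2 + 0\right) = 11 \left(2 + 0\right) = 11 \cdot 2 = 22$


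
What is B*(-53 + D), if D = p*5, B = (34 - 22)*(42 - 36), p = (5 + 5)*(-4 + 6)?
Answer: 3384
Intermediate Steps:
p = 20 (p = 10*2 = 20)
B = 72 (B = 12*6 = 72)
D = 100 (D = 20*5 = 100)
B*(-53 + D) = 72*(-53 + 100) = 72*47 = 3384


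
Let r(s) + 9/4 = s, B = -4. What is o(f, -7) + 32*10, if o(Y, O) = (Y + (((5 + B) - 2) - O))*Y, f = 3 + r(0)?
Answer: 5201/16 ≈ 325.06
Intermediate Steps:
r(s) = -9/4 + s
f = ¾ (f = 3 + (-9/4 + 0) = 3 - 9/4 = ¾ ≈ 0.75000)
o(Y, O) = Y*(-1 + Y - O) (o(Y, O) = (Y + (((5 - 4) - 2) - O))*Y = (Y + ((1 - 2) - O))*Y = (Y + (-1 - O))*Y = (-1 + Y - O)*Y = Y*(-1 + Y - O))
o(f, -7) + 32*10 = 3*(-1 + ¾ - 1*(-7))/4 + 32*10 = 3*(-1 + ¾ + 7)/4 + 320 = (¾)*(27/4) + 320 = 81/16 + 320 = 5201/16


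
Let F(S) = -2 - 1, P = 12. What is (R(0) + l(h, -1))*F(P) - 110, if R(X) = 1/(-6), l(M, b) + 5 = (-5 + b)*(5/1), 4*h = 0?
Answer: -9/2 ≈ -4.5000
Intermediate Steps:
h = 0 (h = (¼)*0 = 0)
l(M, b) = -30 + 5*b (l(M, b) = -5 + (-5 + b)*(5/1) = -5 + (-5 + b)*(5*1) = -5 + (-5 + b)*5 = -5 + (-25 + 5*b) = -30 + 5*b)
F(S) = -3
R(X) = -⅙
(R(0) + l(h, -1))*F(P) - 110 = (-⅙ + (-30 + 5*(-1)))*(-3) - 110 = (-⅙ + (-30 - 5))*(-3) - 110 = (-⅙ - 35)*(-3) - 110 = -211/6*(-3) - 110 = 211/2 - 110 = -9/2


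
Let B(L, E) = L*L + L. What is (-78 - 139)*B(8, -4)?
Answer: -15624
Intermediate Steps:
B(L, E) = L + L**2 (B(L, E) = L**2 + L = L + L**2)
(-78 - 139)*B(8, -4) = (-78 - 139)*(8*(1 + 8)) = -1736*9 = -217*72 = -15624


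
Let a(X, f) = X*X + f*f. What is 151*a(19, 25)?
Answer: 148886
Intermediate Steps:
a(X, f) = X² + f²
151*a(19, 25) = 151*(19² + 25²) = 151*(361 + 625) = 151*986 = 148886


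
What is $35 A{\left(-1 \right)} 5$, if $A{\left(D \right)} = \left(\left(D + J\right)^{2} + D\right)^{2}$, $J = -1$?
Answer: $1575$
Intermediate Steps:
$A{\left(D \right)} = \left(D + \left(-1 + D\right)^{2}\right)^{2}$ ($A{\left(D \right)} = \left(\left(D - 1\right)^{2} + D\right)^{2} = \left(\left(-1 + D\right)^{2} + D\right)^{2} = \left(D + \left(-1 + D\right)^{2}\right)^{2}$)
$35 A{\left(-1 \right)} 5 = 35 \left(-1 + \left(-1 - 1\right)^{2}\right)^{2} \cdot 5 = 35 \left(-1 + \left(-2\right)^{2}\right)^{2} \cdot 5 = 35 \left(-1 + 4\right)^{2} \cdot 5 = 35 \cdot 3^{2} \cdot 5 = 35 \cdot 9 \cdot 5 = 315 \cdot 5 = 1575$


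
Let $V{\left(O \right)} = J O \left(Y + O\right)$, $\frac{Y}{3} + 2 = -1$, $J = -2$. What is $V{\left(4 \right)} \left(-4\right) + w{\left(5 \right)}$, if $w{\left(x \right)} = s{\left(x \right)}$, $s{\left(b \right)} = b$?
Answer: $-155$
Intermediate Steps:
$w{\left(x \right)} = x$
$Y = -9$ ($Y = -6 + 3 \left(-1\right) = -6 - 3 = -9$)
$V{\left(O \right)} = - 2 O \left(-9 + O\right)$
$V{\left(4 \right)} \left(-4\right) + w{\left(5 \right)} = 2 \cdot 4 \left(9 - 4\right) \left(-4\right) + 5 = 2 \cdot 4 \cdot 5 \left(-4\right) + 5 = 40 \left(-4\right) + 5 = -160 + 5 = -155$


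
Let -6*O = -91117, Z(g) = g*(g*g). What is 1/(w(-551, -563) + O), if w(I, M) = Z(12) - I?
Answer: 6/104791 ≈ 5.7257e-5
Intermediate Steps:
Z(g) = g³ (Z(g) = g*g² = g³)
w(I, M) = 1728 - I (w(I, M) = 12³ - I = 1728 - I)
O = 91117/6 (O = -⅙*(-91117) = 91117/6 ≈ 15186.)
1/(w(-551, -563) + O) = 1/((1728 - 1*(-551)) + 91117/6) = 1/((1728 + 551) + 91117/6) = 1/(2279 + 91117/6) = 1/(104791/6) = 6/104791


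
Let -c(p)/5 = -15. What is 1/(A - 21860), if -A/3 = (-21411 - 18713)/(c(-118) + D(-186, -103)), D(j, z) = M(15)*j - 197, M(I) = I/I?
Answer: -11/244759 ≈ -4.4942e-5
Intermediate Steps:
c(p) = 75 (c(p) = -5*(-15) = 75)
M(I) = 1
D(j, z) = -197 + j (D(j, z) = 1*j - 197 = j - 197 = -197 + j)
A = -4299/11 (A = -3*(-21411 - 18713)/(75 + (-197 - 186)) = -(-120372)/(75 - 383) = -(-120372)/(-308) = -(-120372)*(-1)/308 = -3*1433/11 = -4299/11 ≈ -390.82)
1/(A - 21860) = 1/(-4299/11 - 21860) = 1/(-244759/11) = -11/244759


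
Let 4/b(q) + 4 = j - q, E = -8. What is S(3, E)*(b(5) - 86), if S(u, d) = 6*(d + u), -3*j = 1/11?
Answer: 386400/149 ≈ 2593.3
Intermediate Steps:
j = -1/33 (j = -1/3/11 = -1/3*1/11 = -1/33 ≈ -0.030303)
S(u, d) = 6*d + 6*u
b(q) = 4/(-133/33 - q) (b(q) = 4/(-4 + (-1/33 - q)) = 4/(-133/33 - q))
S(3, E)*(b(5) - 86) = (6*(-8) + 6*3)*(-132/(133 + 33*5) - 86) = (-48 + 18)*(-132/(133 + 165) - 86) = -30*(-132/298 - 86) = -30*(-132*1/298 - 86) = -30*(-66/149 - 86) = -30*(-12880/149) = 386400/149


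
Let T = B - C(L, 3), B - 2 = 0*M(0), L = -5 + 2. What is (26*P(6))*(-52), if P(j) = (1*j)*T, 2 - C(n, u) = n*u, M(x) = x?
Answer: 73008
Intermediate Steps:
L = -3
C(n, u) = 2 - n*u
B = 2 (B = 2 + 0*0 = 2 + 0 = 2)
T = -9 (T = 2 - (2 - 1*(-3)*3) = 2 - (2 + 9) = 2 - 1*11 = 2 - 11 = -9)
P(j) = -9*j (P(j) = (1*j)*(-9) = j*(-9) = -9*j)
(26*P(6))*(-52) = (26*(-9*6))*(-52) = (26*(-54))*(-52) = -1404*(-52) = 73008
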